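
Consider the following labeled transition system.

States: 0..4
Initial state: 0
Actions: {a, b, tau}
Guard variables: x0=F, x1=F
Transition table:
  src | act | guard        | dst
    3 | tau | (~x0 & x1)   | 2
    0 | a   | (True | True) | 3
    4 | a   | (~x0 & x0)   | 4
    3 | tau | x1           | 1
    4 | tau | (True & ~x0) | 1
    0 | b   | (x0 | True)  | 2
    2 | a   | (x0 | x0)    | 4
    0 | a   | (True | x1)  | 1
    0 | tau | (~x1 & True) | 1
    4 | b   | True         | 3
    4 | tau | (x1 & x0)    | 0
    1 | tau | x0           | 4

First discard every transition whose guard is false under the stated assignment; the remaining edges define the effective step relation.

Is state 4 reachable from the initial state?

6 transition(s) survive guard evaluation.
Layer 0: {0}
Layer 1: {1,2,3}  now seen {0,1,2,3}
Reachable = {0,1,2,3}

Answer: UNREACHABLE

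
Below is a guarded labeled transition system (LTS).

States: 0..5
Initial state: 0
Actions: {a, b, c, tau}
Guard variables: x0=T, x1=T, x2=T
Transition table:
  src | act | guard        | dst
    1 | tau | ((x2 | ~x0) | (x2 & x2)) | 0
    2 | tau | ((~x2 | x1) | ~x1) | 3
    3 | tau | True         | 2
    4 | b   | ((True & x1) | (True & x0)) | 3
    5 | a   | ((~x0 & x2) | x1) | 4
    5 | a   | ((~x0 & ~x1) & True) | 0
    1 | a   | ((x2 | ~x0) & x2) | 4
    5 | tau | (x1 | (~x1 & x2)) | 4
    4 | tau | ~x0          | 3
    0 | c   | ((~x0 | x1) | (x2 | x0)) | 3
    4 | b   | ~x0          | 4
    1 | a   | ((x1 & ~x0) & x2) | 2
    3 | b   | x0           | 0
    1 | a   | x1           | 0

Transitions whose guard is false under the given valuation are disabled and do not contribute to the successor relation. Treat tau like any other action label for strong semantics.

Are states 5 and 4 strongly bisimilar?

Bisimulation quotient by refinement:
  π0 = {{0,1,2,3,4,5}}
  π1 = {{0},{1,5},{2},{3},{4}}
  π2 = {{0},{1},{2},{3},{4},{5}}
6 equivalence class(es) (converged in 3)
5∈{5}, 4∈{4}

Answer: NOT BISIMILAR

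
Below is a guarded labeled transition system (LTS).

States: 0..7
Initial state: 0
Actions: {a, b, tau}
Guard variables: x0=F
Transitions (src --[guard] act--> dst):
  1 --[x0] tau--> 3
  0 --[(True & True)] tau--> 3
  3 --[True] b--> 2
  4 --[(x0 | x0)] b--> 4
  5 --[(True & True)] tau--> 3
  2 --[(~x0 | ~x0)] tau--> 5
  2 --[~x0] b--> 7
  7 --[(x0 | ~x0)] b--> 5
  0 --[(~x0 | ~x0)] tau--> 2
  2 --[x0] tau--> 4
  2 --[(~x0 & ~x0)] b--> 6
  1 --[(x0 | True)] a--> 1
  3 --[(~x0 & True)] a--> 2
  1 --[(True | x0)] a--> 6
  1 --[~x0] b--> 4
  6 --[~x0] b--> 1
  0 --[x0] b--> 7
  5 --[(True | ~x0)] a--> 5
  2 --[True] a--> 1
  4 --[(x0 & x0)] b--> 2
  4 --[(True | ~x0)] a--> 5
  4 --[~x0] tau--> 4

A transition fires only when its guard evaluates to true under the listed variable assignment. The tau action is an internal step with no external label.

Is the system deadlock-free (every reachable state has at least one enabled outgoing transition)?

Answer: DEADLOCK-FREE

Trace:
Reach set: {0,1,2,3,4,5,6,7}
  0: tau→2  tau→3  [deg 2]
  1: a→1  a→6  b→4  [deg 3]
  2: a→1  b→6  b→7  tau→5  [deg 4]
  3: a→2  b→2  [deg 2]
  4: a→5  tau→4  [deg 2]
  5: a→5  tau→3  [deg 2]
  6: b→1  [deg 1]
  7: b→5  [deg 1]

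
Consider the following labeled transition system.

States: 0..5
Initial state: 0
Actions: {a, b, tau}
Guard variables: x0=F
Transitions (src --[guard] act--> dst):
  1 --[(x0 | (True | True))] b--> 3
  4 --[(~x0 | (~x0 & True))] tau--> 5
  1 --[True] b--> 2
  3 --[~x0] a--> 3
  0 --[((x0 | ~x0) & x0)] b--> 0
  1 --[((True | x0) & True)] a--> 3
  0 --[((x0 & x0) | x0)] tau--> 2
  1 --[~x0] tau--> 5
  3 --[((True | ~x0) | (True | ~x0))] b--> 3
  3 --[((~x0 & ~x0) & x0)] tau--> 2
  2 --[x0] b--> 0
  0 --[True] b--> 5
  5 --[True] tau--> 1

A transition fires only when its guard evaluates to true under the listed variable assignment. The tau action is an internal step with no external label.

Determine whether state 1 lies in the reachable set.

Answer: REACHABLE

Trace:
Guard filter leaves 9 enabled edge(s).
Layer 0: {0}
Layer 1: {5}  total {0,5}
Layer 2: {1}  total {0,1,5}
Layer 3: {2,3}  total {0,1,2,3,5}
R = {0,1,2,3,5}
witness 1: b·tau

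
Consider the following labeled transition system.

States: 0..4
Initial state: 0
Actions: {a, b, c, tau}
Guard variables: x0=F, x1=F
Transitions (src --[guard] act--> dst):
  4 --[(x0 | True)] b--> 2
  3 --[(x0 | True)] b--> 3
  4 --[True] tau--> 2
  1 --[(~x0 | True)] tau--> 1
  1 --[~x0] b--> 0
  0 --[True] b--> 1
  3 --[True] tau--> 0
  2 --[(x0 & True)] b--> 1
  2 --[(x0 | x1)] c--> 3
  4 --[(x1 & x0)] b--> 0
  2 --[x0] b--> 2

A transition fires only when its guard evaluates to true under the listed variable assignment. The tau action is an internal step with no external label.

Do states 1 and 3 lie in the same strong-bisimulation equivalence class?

Answer: NOT BISIMILAR

Working:
Refine partition for ~:
  π0 = {{0,1,2,3,4}}
  π1 = {{0},{1,3,4},{2}}
  π2 = {{0},{1},{2},{3},{4}}
Fixed point at round 3; 5 class(es).
class of 1: {1}; class of 3: {3}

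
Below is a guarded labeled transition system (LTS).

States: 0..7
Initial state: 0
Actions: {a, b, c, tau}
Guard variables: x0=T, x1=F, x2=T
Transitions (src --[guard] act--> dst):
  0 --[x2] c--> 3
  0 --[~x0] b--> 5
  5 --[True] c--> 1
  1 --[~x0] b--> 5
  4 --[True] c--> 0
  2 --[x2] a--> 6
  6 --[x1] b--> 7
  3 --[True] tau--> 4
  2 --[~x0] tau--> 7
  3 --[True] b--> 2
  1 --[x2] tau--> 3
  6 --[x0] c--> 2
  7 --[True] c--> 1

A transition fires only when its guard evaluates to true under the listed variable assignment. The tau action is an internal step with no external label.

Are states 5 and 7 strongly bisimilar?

Answer: BISIMILAR

Working:
Refine partition for ~:
  π0 = {{0,1,2,3,4,5,6,7}}
  π1 = {{0,4,5,6,7},{1},{2},{3}}
  π2 = {{0},{1},{2},{3},{4},{5,7},{6}}
7 equivalence class(es) (converged in 3)
class of 5: {5,7}; class of 7: {5,7}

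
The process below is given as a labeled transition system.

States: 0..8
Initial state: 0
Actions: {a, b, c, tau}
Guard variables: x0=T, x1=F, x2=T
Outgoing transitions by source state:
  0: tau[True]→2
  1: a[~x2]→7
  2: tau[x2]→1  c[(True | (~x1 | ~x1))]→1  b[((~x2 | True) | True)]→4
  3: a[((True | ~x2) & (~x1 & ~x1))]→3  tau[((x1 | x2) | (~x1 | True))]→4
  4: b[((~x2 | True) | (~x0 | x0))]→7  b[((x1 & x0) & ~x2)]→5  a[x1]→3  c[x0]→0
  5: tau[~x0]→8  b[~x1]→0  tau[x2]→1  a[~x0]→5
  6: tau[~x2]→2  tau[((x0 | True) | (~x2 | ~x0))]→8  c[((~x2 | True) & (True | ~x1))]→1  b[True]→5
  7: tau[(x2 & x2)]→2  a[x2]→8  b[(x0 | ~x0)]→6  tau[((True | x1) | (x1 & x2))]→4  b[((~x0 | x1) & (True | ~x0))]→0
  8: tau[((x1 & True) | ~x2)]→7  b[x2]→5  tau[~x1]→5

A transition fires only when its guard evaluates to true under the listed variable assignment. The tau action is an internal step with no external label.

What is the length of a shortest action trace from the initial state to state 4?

Answer: 2

Analysis:
Breadth-first toward 4:
  Layer 0: {0}
  Layer 1: {2}
  Layer 2: {1,4}
depth(4)=2, e.g. tau·b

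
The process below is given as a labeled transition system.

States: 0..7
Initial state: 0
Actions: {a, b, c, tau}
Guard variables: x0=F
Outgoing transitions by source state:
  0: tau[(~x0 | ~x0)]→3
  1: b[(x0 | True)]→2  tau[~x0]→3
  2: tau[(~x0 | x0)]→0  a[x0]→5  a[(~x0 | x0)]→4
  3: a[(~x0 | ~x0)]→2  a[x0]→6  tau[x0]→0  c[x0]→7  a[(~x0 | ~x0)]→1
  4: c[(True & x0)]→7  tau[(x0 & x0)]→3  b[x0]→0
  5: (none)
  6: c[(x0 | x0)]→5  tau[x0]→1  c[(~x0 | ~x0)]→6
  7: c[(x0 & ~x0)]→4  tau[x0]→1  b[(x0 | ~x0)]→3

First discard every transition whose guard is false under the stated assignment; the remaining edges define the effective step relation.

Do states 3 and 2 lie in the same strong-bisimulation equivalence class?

Answer: NOT BISIMILAR

Working:
Refine partition for ~:
  π0 = {{0,1,2,3,4,5,6,7}}
  π1 = {{0},{1},{2},{3},{4,5},{6},{7}}
7 equivalence class(es) (converged in 2)
[3]={3}  [2]={2}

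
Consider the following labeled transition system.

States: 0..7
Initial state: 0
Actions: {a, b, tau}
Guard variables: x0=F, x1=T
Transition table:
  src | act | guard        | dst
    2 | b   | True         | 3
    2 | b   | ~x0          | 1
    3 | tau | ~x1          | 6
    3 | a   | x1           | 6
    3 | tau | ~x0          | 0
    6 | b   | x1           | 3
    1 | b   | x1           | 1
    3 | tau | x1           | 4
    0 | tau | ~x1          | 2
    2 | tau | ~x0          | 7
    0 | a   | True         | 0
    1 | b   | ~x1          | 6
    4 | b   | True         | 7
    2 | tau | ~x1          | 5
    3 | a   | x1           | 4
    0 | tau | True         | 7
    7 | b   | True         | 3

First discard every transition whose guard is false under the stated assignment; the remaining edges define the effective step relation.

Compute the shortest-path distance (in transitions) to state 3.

BFS to 3:
  Layer 0: {0}
  Layer 1: {7}
  Layer 2: {3}
depth(3)=2, e.g. tau·b

Answer: 2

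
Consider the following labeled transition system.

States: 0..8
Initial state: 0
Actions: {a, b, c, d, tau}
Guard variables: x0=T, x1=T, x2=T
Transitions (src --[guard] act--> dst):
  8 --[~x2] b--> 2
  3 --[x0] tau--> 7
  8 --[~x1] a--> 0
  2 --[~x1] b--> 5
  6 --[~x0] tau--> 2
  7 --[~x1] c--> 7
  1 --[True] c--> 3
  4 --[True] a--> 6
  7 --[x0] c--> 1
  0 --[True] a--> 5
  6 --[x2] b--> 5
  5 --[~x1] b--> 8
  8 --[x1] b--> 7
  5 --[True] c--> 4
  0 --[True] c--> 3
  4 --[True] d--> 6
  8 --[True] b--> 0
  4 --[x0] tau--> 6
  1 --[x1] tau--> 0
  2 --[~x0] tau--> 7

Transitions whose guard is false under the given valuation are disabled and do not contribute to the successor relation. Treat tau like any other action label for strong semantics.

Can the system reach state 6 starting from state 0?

Answer: REACHABLE

Trace:
After dropping false guards: 13 live edges.
L0 = {0}
L1 = {3,5}  now seen {0,3,5}
L2 = {4,7}  now seen {0,3,4,5,7}
L3 = {1,6}  now seen {0,1,3,4,5,6,7}
R = {0,1,3,4,5,6,7}
trace reaching 6: a·c·a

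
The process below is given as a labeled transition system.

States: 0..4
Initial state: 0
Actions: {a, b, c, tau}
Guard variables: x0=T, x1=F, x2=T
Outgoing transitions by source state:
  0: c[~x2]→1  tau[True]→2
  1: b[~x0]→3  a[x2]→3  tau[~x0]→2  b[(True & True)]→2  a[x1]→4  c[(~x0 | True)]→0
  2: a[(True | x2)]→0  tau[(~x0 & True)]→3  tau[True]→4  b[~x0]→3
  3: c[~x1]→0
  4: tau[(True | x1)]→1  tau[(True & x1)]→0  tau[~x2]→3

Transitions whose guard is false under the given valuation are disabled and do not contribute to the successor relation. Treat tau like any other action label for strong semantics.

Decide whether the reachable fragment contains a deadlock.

Reachable = {0,1,2,3,4}
  0: tau→2  [1 exit(s)]
  1: a→3  b→2  c→0  [3 exit(s)]
  2: a→0  tau→4  [2 exit(s)]
  3: c→0  [1 exit(s)]
  4: tau→1  [1 exit(s)]

Answer: DEADLOCK-FREE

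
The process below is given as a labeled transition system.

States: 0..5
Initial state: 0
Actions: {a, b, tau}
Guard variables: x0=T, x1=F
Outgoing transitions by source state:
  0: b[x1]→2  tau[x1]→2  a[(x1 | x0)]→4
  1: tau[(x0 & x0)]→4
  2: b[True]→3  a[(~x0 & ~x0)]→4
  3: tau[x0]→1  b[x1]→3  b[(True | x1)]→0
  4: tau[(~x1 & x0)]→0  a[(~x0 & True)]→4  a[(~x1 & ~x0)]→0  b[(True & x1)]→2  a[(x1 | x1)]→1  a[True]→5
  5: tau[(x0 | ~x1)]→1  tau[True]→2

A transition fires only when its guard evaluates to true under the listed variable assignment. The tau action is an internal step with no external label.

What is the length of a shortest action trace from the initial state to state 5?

Answer: 2

Analysis:
BFS to 5:
  L0 = {0}
  L1 = {4}
  L2 = {5}
first hit 5 at d=2 via a·a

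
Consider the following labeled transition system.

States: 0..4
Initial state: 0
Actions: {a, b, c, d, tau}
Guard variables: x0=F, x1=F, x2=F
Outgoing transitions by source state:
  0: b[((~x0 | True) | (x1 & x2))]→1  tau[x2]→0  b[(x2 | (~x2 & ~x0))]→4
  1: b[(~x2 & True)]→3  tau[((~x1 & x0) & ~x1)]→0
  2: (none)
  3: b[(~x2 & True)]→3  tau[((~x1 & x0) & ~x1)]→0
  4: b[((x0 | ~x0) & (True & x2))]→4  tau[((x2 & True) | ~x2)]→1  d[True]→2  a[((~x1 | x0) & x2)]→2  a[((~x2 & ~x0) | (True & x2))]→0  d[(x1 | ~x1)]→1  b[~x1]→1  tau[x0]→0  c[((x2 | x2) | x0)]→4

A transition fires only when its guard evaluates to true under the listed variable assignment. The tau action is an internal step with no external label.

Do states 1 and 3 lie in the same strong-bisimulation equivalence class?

Bisimulation quotient by refinement:
  round 0: {{0,1,2,3,4}}
  round 1: {{0,1,3},{2},{4}}
  round 2: {{0},{1,3},{2},{4}}
4 equivalence class(es) (converged in 3)
[1]={1,3}  [3]={1,3}

Answer: BISIMILAR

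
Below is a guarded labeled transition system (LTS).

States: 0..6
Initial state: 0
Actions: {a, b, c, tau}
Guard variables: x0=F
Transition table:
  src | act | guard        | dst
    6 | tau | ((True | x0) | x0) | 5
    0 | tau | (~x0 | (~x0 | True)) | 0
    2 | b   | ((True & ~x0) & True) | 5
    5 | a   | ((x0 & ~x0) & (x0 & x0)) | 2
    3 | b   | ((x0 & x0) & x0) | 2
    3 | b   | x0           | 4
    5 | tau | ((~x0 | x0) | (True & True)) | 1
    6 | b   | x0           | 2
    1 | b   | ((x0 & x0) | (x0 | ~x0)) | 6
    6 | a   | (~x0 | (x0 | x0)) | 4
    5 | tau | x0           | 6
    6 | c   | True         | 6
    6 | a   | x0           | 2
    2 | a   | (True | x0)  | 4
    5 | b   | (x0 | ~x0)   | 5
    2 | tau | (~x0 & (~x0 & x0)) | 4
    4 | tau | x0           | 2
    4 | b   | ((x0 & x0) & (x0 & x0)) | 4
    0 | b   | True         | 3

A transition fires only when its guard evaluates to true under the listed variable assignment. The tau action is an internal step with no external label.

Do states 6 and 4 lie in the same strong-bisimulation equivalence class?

Answer: NOT BISIMILAR

Analysis:
Compute ~ classes (split until stable):
  π0 = {{0,1,2,3,4,5,6}}
  π1 = {{0,5},{1},{2},{3,4},{6}}
  π2 = {{0},{1},{2},{3,4},{5},{6}}
Fixed point at round 3; 6 class(es).
class of 6: {6}; class of 4: {3,4}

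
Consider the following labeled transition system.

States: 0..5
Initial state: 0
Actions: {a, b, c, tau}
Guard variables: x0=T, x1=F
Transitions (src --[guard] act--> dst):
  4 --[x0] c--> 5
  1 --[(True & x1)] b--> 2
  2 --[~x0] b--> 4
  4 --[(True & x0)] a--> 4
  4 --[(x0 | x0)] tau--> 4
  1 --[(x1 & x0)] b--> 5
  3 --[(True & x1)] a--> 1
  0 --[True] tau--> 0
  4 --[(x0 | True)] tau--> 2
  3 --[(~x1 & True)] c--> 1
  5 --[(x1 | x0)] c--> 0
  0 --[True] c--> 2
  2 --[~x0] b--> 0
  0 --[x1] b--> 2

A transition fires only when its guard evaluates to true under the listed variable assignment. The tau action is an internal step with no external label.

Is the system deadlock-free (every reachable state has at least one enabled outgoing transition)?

Answer: DEADLOCK at state 2

Working:
R = {0,2}
  0: c→2  tau→0  [deg 2]
  2: ∅  [deadlock]
Path to 2: c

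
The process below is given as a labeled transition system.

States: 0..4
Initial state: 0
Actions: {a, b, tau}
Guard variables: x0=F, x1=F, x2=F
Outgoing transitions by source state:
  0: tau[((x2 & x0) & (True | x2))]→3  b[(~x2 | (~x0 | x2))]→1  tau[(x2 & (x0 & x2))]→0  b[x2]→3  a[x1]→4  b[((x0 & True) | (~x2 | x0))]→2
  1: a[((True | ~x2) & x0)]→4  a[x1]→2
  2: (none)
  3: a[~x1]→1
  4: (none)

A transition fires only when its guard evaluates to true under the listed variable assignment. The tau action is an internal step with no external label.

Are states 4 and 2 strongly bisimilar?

Bisimulation quotient by refinement:
  P[0] = {{0,1,2,3,4}}
  P[1] = {{0},{1,2,4},{3}}
3 equivalence class(es) (converged in 2)
[4]={1,2,4}  [2]={1,2,4}

Answer: BISIMILAR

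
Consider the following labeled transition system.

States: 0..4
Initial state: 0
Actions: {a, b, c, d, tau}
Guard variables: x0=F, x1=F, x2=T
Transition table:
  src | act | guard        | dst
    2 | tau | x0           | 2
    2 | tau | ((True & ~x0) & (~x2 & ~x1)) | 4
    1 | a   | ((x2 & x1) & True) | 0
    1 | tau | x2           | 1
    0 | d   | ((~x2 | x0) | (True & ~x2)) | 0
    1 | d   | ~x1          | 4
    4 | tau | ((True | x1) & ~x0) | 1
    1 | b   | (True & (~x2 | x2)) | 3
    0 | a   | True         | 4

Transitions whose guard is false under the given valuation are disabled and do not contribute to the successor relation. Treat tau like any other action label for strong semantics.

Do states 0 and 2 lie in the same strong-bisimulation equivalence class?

Answer: NOT BISIMILAR

Analysis:
Compute ~ classes (split until stable):
  round 0: {{0,1,2,3,4}}
  round 1: {{0},{1},{2,3},{4}}
4 equivalence class(es) (converged in 2)
0∈{0}, 2∈{2,3}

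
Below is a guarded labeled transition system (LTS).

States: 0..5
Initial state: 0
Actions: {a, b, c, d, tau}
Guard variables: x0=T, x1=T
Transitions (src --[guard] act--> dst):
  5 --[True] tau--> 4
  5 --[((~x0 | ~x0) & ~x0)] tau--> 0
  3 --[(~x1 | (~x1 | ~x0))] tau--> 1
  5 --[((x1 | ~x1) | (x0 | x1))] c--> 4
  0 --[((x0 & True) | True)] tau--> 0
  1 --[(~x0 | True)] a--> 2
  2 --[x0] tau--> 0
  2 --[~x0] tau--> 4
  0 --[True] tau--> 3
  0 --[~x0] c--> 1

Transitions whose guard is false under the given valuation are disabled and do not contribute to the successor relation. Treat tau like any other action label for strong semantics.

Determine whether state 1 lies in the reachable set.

Answer: UNREACHABLE

Trace:
Guard filter leaves 6 enabled edge(s).
Layer 0: {0}
Layer 1: {3}  now seen {0,3}
R = {0,3}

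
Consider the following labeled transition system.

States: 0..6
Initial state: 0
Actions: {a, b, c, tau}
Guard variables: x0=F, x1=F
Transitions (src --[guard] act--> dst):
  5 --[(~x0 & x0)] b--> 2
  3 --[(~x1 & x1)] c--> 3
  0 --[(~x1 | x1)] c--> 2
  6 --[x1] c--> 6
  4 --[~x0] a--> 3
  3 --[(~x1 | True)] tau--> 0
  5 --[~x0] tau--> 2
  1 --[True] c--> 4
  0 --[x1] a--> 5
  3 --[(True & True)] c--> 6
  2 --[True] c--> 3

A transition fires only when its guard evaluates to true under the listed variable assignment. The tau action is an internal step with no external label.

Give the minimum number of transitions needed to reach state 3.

Answer: 2

Working:
Layered search for 3:
  L0 = {0}
  L1 = {2}
  L2 = {3}
first hit 3 at d=2 via c·c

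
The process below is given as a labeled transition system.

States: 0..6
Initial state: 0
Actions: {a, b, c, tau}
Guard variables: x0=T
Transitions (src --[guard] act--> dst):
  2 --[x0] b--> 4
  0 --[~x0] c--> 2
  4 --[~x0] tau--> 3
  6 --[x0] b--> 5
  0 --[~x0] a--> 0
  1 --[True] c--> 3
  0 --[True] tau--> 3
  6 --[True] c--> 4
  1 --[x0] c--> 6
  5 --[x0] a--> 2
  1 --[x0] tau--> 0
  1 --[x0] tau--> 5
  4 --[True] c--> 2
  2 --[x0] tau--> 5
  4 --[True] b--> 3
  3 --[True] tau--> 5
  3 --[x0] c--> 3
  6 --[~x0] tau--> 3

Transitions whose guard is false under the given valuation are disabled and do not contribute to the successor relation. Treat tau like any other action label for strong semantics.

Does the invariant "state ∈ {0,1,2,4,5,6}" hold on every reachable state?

Safe = {0,1,2,4,5,6}
Reachable = {0,2,3,4,5}
  0: ok
  2: ok
  3: outside
  4: ok
  5: ok
counterexample path to 3: tau

Answer: INVARIANT VIOLATED at state 3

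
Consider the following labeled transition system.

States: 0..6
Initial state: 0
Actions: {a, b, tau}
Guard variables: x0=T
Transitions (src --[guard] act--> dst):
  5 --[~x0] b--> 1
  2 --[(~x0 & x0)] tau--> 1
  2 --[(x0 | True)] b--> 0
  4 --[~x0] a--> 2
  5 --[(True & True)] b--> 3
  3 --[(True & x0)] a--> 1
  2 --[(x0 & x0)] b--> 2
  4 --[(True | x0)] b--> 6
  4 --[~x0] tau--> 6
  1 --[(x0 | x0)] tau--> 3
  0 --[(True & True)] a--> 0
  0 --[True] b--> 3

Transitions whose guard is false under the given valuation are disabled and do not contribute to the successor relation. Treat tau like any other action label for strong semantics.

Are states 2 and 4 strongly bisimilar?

Refine partition for ~:
  P[0] = {{0,1,2,3,4,5,6}}
  P[1] = {{0},{1},{2,4,5},{3},{6}}
  P[2] = {{0},{1},{2},{3},{4},{5},{6}}
Fixed point at round 3; 7 class(es).
class of 2: {2}; class of 4: {4}

Answer: NOT BISIMILAR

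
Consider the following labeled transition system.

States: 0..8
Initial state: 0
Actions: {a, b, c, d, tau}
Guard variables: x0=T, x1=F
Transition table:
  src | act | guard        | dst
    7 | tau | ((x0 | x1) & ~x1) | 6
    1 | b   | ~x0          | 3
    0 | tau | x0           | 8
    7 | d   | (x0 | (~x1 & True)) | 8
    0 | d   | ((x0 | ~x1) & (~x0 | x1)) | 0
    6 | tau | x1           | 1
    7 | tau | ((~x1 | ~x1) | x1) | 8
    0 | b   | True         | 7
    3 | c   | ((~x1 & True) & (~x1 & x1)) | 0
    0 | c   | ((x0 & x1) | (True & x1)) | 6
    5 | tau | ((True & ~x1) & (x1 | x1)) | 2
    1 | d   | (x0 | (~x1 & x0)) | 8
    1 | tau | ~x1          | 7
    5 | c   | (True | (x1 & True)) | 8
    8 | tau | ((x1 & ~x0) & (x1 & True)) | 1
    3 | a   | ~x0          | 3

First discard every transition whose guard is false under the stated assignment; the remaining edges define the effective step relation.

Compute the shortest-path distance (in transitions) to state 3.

Layered search for 3:
  depth 0: {0}
  depth 1: {7,8}
  depth 2: {6}
3 never appears.

Answer: UNREACHABLE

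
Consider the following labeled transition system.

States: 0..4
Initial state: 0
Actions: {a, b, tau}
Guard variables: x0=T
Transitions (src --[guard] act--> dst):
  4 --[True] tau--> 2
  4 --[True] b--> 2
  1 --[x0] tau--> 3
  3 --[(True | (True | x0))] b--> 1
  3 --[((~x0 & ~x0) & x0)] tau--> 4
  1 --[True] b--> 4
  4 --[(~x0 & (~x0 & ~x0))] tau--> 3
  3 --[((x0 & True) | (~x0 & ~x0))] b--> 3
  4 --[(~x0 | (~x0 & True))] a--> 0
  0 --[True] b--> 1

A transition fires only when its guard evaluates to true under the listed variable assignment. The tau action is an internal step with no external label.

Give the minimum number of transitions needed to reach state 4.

BFS to 4:
  L0 = {0}
  L1 = {1}
  L2 = {3,4}
first hit 4 at d=2 via b·b

Answer: 2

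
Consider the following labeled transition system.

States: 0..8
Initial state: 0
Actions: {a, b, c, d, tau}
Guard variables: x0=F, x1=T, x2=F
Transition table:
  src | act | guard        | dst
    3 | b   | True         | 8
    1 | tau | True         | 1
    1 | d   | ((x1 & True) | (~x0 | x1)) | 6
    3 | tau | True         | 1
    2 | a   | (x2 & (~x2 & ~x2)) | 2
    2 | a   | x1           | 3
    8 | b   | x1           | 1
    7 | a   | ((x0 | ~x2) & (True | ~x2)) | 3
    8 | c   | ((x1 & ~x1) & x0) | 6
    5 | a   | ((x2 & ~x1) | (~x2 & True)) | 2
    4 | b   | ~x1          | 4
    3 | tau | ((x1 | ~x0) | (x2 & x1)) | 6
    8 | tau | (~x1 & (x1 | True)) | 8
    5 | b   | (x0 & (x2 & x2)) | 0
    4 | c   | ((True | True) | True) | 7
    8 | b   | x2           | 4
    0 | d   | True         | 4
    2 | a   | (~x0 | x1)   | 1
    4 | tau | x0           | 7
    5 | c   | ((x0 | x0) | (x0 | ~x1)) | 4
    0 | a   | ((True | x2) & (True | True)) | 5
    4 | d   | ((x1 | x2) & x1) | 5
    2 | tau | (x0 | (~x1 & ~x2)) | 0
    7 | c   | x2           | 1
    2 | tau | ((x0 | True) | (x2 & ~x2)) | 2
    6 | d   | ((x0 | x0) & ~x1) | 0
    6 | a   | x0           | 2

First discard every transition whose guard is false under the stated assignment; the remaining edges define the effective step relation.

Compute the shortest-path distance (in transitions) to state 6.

Answer: 4

Trace:
BFS to 6:
  depth 0: {0}
  depth 1: {4,5}
  depth 2: {2,7}
  depth 3: {1,3}
  depth 4: {6,8}
depth(6)=4, e.g. a·a·a·d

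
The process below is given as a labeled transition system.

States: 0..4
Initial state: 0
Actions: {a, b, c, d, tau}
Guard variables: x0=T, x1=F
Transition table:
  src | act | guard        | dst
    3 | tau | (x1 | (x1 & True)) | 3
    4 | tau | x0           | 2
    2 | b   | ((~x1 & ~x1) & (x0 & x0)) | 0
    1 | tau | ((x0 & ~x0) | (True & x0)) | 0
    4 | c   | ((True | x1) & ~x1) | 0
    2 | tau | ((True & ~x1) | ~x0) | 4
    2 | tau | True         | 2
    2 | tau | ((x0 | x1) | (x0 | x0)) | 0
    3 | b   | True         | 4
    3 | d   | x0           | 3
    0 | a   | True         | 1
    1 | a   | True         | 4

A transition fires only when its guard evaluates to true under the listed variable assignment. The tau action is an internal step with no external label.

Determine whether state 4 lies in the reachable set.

Answer: REACHABLE

Analysis:
Guard filter leaves 11 enabled edge(s).
L0 = {0}
L1 = {1}  now seen {0,1}
L2 = {4}  now seen {0,1,4}
L3 = {2}  now seen {0,1,2,4}
R = {0,1,2,4}
witness 4: a·a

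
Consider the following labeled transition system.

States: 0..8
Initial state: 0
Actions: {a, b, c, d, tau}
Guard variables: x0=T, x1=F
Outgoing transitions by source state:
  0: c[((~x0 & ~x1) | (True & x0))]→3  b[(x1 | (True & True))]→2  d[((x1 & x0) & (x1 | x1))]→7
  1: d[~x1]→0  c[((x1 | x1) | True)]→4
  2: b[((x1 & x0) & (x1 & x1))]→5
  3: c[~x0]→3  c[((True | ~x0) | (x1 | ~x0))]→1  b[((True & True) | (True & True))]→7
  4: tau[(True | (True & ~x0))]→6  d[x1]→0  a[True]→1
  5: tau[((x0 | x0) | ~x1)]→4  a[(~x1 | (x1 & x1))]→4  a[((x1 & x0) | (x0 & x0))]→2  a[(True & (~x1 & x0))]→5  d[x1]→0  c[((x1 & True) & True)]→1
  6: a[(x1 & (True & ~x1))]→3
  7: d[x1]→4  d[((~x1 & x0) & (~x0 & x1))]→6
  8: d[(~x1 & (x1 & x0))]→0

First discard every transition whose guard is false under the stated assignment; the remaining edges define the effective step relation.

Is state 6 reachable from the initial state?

Answer: REACHABLE

Trace:
Guard filter leaves 12 enabled edge(s).
L0 = {0}
L1 = {2,3}  now seen {0,2,3}
L2 = {1,7}  now seen {0,1,2,3,7}
L3 = {4}  now seen {0,1,2,3,4,7}
L4 = {6}  now seen {0,1,2,3,4,6,7}
R = {0,1,2,3,4,6,7}
witness 6: c·c·c·tau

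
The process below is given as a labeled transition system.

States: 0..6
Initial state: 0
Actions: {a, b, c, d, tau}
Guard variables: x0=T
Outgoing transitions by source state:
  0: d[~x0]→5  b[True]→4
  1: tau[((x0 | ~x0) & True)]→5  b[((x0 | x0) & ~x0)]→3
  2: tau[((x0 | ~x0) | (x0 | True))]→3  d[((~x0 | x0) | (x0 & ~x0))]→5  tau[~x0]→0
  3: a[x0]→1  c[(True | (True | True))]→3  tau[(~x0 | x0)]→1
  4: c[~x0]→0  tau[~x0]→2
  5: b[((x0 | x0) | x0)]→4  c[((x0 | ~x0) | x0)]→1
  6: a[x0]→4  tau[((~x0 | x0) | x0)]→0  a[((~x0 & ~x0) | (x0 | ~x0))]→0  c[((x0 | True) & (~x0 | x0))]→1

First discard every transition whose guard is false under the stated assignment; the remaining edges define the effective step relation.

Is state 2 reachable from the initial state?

Answer: UNREACHABLE

Analysis:
Guard filter leaves 13 enabled edge(s).
L0 = {0}
L1 = {4}  total {0,4}
Reach set: {0,4}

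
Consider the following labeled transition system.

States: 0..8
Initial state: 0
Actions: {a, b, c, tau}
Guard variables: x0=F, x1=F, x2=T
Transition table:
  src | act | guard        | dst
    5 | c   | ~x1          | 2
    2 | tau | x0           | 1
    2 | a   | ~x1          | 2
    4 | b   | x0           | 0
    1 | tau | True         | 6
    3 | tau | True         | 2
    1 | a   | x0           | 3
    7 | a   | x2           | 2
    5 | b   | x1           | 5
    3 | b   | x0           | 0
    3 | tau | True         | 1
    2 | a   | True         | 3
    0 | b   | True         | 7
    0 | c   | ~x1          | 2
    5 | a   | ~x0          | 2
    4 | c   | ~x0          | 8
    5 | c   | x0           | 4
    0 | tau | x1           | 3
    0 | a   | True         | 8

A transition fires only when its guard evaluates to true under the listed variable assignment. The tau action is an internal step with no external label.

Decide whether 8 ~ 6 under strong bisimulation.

Answer: BISIMILAR

Trace:
Bisimulation quotient by refinement:
  P[0] = {{0,1,2,3,4,5,6,7,8}}
  P[1] = {{0},{1,3},{2,7},{4},{5},{6,8}}
  P[2] = {{0},{1},{2},{3},{4},{5},{6,8},{7}}
8 equivalence class(es) (converged in 3)
8∈{6,8}, 6∈{6,8}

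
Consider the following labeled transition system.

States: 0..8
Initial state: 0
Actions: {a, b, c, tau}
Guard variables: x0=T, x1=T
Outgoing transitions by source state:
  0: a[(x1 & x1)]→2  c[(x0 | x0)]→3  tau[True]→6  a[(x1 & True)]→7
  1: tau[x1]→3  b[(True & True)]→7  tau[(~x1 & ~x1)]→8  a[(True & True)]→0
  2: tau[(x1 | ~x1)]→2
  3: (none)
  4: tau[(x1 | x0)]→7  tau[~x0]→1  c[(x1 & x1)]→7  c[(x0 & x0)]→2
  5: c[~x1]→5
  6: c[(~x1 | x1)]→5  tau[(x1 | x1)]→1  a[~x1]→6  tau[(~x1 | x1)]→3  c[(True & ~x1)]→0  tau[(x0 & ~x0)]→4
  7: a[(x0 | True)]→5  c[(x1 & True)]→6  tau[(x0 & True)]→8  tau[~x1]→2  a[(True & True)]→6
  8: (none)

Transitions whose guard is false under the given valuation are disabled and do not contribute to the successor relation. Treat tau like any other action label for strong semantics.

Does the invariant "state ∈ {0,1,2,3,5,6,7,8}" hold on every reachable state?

Answer: INVARIANT HOLDS

Analysis:
Inv-set: {0,1,2,3,5,6,7,8}
R = {0,1,2,3,5,6,7,8}
  0: ok
  1: ok
  2: ok
  3: ok
  5: ok
  6: ok
  7: ok
  8: ok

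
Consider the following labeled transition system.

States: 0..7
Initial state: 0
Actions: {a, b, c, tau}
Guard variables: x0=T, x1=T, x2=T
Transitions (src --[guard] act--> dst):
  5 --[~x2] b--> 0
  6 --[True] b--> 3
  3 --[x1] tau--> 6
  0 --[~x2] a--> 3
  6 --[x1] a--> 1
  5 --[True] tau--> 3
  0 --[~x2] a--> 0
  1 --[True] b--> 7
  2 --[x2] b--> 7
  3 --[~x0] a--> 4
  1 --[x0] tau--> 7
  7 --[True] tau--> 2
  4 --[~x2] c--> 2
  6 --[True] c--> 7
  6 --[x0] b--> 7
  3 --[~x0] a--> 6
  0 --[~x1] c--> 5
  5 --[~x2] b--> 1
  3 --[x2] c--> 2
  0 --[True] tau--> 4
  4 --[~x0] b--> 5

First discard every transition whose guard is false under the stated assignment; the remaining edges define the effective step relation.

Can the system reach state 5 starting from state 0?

Answer: UNREACHABLE

Working:
After dropping false guards: 12 live edges.
depth 0: {0}
depth 1: {4}  total {0,4}
Reach set: {0,4}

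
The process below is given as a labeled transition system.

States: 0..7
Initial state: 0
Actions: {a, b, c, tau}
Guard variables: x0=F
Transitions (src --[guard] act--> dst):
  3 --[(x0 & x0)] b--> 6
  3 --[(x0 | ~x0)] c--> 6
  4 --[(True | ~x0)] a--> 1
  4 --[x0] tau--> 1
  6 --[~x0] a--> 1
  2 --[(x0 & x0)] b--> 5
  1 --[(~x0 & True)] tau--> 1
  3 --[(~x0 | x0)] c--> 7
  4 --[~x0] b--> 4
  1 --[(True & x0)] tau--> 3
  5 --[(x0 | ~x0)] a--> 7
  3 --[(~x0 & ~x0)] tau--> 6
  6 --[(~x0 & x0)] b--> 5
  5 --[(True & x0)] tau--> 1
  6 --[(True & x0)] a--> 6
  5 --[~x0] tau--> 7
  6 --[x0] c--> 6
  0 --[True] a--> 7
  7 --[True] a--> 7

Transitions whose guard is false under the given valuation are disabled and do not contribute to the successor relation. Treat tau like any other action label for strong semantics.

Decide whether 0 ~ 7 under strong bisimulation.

Bisimulation quotient by refinement:
  π0 = {{0,1,2,3,4,5,6,7}}
  π1 = {{0,6,7},{1},{2},{3},{4},{5}}
  π2 = {{0,7},{1},{2},{3},{4},{5},{6}}
stable after 3 split(s): 7 block(s)
0∈{0,7}, 7∈{0,7}

Answer: BISIMILAR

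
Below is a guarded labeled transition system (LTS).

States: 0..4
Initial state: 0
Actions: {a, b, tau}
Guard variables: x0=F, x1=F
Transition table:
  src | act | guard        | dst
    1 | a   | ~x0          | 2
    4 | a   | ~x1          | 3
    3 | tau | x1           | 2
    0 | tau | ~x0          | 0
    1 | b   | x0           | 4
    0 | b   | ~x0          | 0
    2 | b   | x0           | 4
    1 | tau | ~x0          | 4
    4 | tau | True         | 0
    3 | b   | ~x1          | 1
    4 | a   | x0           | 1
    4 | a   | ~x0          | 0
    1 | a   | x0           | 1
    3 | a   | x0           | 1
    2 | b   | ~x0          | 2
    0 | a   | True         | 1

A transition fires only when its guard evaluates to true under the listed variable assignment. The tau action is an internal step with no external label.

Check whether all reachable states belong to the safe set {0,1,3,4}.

Answer: INVARIANT VIOLATED at state 2

Working:
Allowed set {0,1,3,4}
Reachable = {0,1,2,3,4}
  0: ✓
  1: ✓
  2: VIOLATES
  3: ✓
  4: ✓
reach 2 via a·a — violates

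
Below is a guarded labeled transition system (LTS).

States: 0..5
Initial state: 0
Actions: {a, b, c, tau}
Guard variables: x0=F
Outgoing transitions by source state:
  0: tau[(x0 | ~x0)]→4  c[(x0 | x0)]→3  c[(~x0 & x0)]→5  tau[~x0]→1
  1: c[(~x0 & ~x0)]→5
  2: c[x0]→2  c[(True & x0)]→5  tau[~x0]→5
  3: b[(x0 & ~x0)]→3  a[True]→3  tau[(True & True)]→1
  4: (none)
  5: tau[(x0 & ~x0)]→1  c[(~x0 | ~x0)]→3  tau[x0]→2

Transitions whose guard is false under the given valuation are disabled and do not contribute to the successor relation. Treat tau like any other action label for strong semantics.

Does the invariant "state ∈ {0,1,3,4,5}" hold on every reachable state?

Answer: INVARIANT HOLDS

Working:
Inv-set: {0,1,3,4,5}
Reach set: {0,1,3,4,5}
  0: safe
  1: safe
  3: safe
  4: safe
  5: safe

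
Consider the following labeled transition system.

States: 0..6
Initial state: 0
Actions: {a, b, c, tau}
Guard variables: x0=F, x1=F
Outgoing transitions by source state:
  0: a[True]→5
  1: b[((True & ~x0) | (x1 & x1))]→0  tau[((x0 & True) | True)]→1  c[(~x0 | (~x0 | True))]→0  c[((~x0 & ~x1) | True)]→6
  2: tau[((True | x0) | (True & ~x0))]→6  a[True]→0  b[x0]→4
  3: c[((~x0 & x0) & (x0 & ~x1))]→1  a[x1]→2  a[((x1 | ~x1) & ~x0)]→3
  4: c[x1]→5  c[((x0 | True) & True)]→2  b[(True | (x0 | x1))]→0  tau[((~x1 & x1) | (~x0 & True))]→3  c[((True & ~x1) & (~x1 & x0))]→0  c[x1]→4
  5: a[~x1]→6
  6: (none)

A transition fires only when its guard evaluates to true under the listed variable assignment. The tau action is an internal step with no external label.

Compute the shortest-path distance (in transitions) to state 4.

BFS to 4:
  Layer 0: {0}
  Layer 1: {5}
  Layer 2: {6}
4 never appears.

Answer: UNREACHABLE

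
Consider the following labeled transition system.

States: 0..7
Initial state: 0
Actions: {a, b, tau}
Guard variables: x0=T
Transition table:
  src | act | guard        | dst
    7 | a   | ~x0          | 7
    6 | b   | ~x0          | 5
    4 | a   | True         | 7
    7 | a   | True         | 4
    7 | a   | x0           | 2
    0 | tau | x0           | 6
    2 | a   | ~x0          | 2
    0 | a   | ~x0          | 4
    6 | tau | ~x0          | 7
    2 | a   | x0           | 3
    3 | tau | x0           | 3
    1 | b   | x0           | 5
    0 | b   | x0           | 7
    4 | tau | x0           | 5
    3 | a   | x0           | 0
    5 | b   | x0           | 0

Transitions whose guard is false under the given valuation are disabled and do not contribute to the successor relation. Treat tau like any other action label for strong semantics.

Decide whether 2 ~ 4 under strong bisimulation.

Compute ~ classes (split until stable):
  P[0] = {{0,1,2,3,4,5,6,7}}
  P[1] = {{0},{1,5},{2,7},{3,4},{6}}
  P[2] = {{0},{1},{2},{3},{4},{5},{6},{7}}
stable after 3 split(s): 8 block(s)
2∈{2}, 4∈{4}

Answer: NOT BISIMILAR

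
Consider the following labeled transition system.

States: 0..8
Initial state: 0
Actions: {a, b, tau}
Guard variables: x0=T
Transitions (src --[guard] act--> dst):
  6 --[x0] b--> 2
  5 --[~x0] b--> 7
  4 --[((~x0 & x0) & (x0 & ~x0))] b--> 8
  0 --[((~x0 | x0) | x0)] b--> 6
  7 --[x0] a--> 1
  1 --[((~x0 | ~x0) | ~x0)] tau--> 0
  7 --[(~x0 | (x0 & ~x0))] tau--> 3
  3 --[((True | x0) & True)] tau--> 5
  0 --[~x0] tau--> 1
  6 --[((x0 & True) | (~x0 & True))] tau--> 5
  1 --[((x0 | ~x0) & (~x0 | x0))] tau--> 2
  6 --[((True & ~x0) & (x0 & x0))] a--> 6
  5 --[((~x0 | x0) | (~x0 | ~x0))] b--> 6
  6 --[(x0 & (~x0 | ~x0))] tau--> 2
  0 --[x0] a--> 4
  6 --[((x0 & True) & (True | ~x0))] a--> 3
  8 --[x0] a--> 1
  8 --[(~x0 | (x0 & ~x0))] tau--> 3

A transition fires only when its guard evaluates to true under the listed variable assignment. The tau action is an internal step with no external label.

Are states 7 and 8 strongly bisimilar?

Bisimulation quotient by refinement:
  P[0] = {{0,1,2,3,4,5,6,7,8}}
  P[1] = {{0},{1,3},{2,4},{5},{6},{7,8}}
  P[2] = {{0},{1},{2,4},{3},{5},{6},{7,8}}
7 equivalence class(es) (converged in 3)
class of 7: {7,8}; class of 8: {7,8}

Answer: BISIMILAR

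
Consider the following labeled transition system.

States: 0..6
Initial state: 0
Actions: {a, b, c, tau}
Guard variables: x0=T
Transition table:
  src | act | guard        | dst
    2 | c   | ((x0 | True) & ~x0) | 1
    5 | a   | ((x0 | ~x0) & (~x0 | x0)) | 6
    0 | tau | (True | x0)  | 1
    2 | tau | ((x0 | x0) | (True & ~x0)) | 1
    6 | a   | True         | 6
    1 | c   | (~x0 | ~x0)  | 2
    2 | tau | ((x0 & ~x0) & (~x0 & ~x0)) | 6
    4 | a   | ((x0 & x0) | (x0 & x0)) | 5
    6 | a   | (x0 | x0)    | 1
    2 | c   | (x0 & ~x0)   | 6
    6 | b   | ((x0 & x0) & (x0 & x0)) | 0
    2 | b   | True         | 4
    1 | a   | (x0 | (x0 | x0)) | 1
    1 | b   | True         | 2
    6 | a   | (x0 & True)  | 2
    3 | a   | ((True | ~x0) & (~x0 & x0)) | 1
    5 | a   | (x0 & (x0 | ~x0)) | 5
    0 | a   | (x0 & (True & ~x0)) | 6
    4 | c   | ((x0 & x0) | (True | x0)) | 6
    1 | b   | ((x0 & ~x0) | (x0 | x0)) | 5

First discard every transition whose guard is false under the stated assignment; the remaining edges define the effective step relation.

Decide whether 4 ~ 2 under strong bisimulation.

Bisimulation quotient by refinement:
  P[0] = {{0,1,2,3,4,5,6}}
  P[1] = {{0},{1,6},{2},{3},{4},{5}}
  P[2] = {{0},{1},{2},{3},{4},{5},{6}}
7 equivalence class(es) (converged in 3)
class of 4: {4}; class of 2: {2}

Answer: NOT BISIMILAR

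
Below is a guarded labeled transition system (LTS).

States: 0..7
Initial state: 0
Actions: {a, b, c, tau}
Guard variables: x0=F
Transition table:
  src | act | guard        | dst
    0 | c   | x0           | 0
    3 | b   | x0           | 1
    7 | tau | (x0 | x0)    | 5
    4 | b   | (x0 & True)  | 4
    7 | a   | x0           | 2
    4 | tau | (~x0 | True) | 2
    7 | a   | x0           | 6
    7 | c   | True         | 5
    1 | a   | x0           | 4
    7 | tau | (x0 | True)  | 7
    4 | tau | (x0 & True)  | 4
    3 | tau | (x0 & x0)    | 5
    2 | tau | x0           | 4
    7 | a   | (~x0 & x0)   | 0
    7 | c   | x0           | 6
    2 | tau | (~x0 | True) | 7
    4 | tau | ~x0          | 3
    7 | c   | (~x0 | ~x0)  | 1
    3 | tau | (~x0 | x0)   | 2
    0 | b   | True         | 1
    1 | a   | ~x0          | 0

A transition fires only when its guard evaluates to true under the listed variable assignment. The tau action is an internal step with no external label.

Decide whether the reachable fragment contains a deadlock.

Answer: DEADLOCK-FREE

Working:
Reach set: {0,1}
  0: b→1  [1 out]
  1: a→0  [1 out]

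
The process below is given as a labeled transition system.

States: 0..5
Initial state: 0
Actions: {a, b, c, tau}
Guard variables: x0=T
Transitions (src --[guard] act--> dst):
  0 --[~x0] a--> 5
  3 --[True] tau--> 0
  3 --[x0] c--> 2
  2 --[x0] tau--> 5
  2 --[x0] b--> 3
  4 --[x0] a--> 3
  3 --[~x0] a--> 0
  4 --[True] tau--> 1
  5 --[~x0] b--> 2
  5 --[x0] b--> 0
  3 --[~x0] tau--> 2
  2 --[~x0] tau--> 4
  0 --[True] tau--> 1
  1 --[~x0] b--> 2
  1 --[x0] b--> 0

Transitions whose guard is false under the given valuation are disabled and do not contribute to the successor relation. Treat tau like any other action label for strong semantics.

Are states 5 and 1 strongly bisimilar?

Refine partition for ~:
  round 0: {{0,1,2,3,4,5}}
  round 1: {{0},{1,5},{2},{3},{4}}
Fixed point at round 2; 5 class(es).
5∈{1,5}, 1∈{1,5}

Answer: BISIMILAR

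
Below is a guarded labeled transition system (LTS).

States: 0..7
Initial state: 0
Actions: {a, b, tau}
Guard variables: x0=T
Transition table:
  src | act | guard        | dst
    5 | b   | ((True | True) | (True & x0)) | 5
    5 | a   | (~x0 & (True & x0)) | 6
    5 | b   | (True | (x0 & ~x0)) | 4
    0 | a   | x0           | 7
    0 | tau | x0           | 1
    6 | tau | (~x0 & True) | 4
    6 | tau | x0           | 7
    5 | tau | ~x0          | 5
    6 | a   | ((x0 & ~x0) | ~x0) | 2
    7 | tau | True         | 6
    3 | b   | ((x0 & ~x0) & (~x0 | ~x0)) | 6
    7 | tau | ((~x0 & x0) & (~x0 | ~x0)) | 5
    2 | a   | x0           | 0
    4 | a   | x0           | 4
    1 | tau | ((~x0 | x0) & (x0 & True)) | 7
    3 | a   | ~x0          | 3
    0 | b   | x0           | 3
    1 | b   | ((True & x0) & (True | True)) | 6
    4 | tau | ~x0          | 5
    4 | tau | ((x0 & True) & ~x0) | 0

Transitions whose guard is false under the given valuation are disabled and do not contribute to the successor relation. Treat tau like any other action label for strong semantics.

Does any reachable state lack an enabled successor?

R = {0,1,3,6,7}
  0: a→7  b→3  tau→1  [3 out]
  1: b→6  tau→7  [2 out]
  3: ∅  [no exit]
  6: tau→7  [1 out]
  7: tau→6  [1 out]
trace reaching 3: b

Answer: DEADLOCK at state 3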